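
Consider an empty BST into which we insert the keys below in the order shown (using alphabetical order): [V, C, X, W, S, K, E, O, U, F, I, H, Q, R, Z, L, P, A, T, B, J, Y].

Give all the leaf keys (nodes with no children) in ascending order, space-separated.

Insert V: tree is empty, so V becomes the root.
Insert C: C < V → go left. Place as left child of V.
Insert X: X > V → go right. Place as right child of V.
Insert W: W > V → go right; W < X → go left. Place as left child of X.
Insert S: S < V → go left; S > C → go right. Place as right child of C.
Insert K: K < V → go left; K > C → go right; K < S → go left. Place as left child of S.
Insert E: E < V → go left; E > C → go right; E < S → go left; E < K → go left. Place as left child of K.
Insert O: O < V → go left; O > C → go right; O < S → go left; O > K → go right. Place as right child of K.
Insert U: U < V → go left; U > C → go right; U > S → go right. Place as right child of S.
Insert F: F < V → go left; F > C → go right; F < S → go left; F < K → go left; F > E → go right. Place as right child of E.
Insert I: I < V → go left; I > C → go right; I < S → go left; I < K → go left; I > E → go right; I > F → go right. Place as right child of F.
Insert H: H < V → go left; H > C → go right; H < S → go left; H < K → go left; H > E → go right; H > F → go right; H < I → go left. Place as left child of I.
Insert Q: Q < V → go left; Q > C → go right; Q < S → go left; Q > K → go right; Q > O → go right. Place as right child of O.
Insert R: R < V → go left; R > C → go right; R < S → go left; R > K → go right; R > O → go right; R > Q → go right. Place as right child of Q.
Insert Z: Z > V → go right; Z > X → go right. Place as right child of X.
Insert L: L < V → go left; L > C → go right; L < S → go left; L > K → go right; L < O → go left. Place as left child of O.
Insert P: P < V → go left; P > C → go right; P < S → go left; P > K → go right; P > O → go right; P < Q → go left. Place as left child of Q.
Insert A: A < V → go left; A < C → go left. Place as left child of C.
Insert T: T < V → go left; T > C → go right; T > S → go right; T < U → go left. Place as left child of U.
Insert B: B < V → go left; B < C → go left; B > A → go right. Place as right child of A.
Insert J: J < V → go left; J > C → go right; J < S → go left; J < K → go left; J > E → go right; J > F → go right; J > I → go right. Place as right child of I.
Insert Y: Y > V → go right; Y > X → go right; Y < Z → go left. Place as left child of Z.

B H J L P R T W Y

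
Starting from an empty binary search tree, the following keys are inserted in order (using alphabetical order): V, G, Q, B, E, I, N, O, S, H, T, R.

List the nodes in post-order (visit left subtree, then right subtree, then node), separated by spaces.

Resulting structure (node: left, right):
  V: L=G, R=–
  G: L=B, R=Q
  Q: L=I, R=S
  B: L=–, R=E
  E: L=–, R=–
  I: L=H, R=N
  N: L=–, R=O
  O: L=–, R=–
  S: L=R, R=T
  H: L=–, R=–
  T: L=–, R=–
  R: L=–, R=–

E B H O N I R T S Q G V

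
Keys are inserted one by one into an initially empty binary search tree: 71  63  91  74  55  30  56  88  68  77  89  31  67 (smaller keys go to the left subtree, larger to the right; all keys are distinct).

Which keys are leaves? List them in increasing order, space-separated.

Insert 71: tree is empty, so 71 becomes the root.
Insert 63: 63 < 71 → go left. Place as left child of 71.
Insert 91: 91 > 71 → go right. Place as right child of 71.
Insert 74: 74 > 71 → go right; 74 < 91 → go left. Place as left child of 91.
Insert 55: 55 < 71 → go left; 55 < 63 → go left. Place as left child of 63.
Insert 30: 30 < 71 → go left; 30 < 63 → go left; 30 < 55 → go left. Place as left child of 55.
Insert 56: 56 < 71 → go left; 56 < 63 → go left; 56 > 55 → go right. Place as right child of 55.
Insert 88: 88 > 71 → go right; 88 < 91 → go left; 88 > 74 → go right. Place as right child of 74.
Insert 68: 68 < 71 → go left; 68 > 63 → go right. Place as right child of 63.
Insert 77: 77 > 71 → go right; 77 < 91 → go left; 77 > 74 → go right; 77 < 88 → go left. Place as left child of 88.
Insert 89: 89 > 71 → go right; 89 < 91 → go left; 89 > 74 → go right; 89 > 88 → go right. Place as right child of 88.
Insert 31: 31 < 71 → go left; 31 < 63 → go left; 31 < 55 → go left; 31 > 30 → go right. Place as right child of 30.
Insert 67: 67 < 71 → go left; 67 > 63 → go right; 67 < 68 → go left. Place as left child of 68.

31 56 67 77 89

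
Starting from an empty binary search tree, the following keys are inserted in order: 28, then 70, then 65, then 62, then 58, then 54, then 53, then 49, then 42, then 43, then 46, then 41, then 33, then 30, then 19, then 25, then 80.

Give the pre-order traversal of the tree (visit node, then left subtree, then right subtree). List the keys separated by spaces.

Insert 28: tree is empty, so 28 becomes the root.
Insert 70: 70 > 28 → go right. Place as right child of 28.
Insert 65: 65 > 28 → go right; 65 < 70 → go left. Place as left child of 70.
Insert 62: 62 > 28 → go right; 62 < 70 → go left; 62 < 65 → go left. Place as left child of 65.
Insert 58: 58 > 28 → go right; 58 < 70 → go left; 58 < 65 → go left; 58 < 62 → go left. Place as left child of 62.
Insert 54: 54 > 28 → go right; 54 < 70 → go left; 54 < 65 → go left; 54 < 62 → go left; 54 < 58 → go left. Place as left child of 58.
Insert 53: 53 > 28 → go right; 53 < 70 → go left; 53 < 65 → go left; 53 < 62 → go left; 53 < 58 → go left; 53 < 54 → go left. Place as left child of 54.
Insert 49: 49 > 28 → go right; 49 < 70 → go left; 49 < 65 → go left; 49 < 62 → go left; 49 < 58 → go left; 49 < 54 → go left; 49 < 53 → go left. Place as left child of 53.
Insert 42: 42 > 28 → go right; 42 < 70 → go left; 42 < 65 → go left; 42 < 62 → go left; 42 < 58 → go left; 42 < 54 → go left; 42 < 53 → go left; 42 < 49 → go left. Place as left child of 49.
Insert 43: 43 > 28 → go right; 43 < 70 → go left; 43 < 65 → go left; 43 < 62 → go left; 43 < 58 → go left; 43 < 54 → go left; 43 < 53 → go left; 43 < 49 → go left; 43 > 42 → go right. Place as right child of 42.
Insert 46: 46 > 28 → go right; 46 < 70 → go left; 46 < 65 → go left; 46 < 62 → go left; 46 < 58 → go left; 46 < 54 → go left; 46 < 53 → go left; 46 < 49 → go left; 46 > 42 → go right; 46 > 43 → go right. Place as right child of 43.
Insert 41: 41 > 28 → go right; 41 < 70 → go left; 41 < 65 → go left; 41 < 62 → go left; 41 < 58 → go left; 41 < 54 → go left; 41 < 53 → go left; 41 < 49 → go left; 41 < 42 → go left. Place as left child of 42.
Insert 33: 33 > 28 → go right; 33 < 70 → go left; 33 < 65 → go left; 33 < 62 → go left; 33 < 58 → go left; 33 < 54 → go left; 33 < 53 → go left; 33 < 49 → go left; 33 < 42 → go left; 33 < 41 → go left. Place as left child of 41.
Insert 30: 30 > 28 → go right; 30 < 70 → go left; 30 < 65 → go left; 30 < 62 → go left; 30 < 58 → go left; 30 < 54 → go left; 30 < 53 → go left; 30 < 49 → go left; 30 < 42 → go left; 30 < 41 → go left; 30 < 33 → go left. Place as left child of 33.
Insert 19: 19 < 28 → go left. Place as left child of 28.
Insert 25: 25 < 28 → go left; 25 > 19 → go right. Place as right child of 19.
Insert 80: 80 > 28 → go right; 80 > 70 → go right. Place as right child of 70.

28 19 25 70 65 62 58 54 53 49 42 41 33 30 43 46 80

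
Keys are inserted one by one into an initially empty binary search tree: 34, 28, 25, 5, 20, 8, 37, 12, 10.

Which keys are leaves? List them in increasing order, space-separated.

34: root
28: left child of 34 (depth 1)
25: left child of 28 (depth 2)
5: left child of 25 (depth 3)
20: right child of 5 (depth 4)
8: left child of 20 (depth 5)
37: right child of 34 (depth 1)
12: right child of 8 (depth 6)
10: left child of 12 (depth 7)

10 37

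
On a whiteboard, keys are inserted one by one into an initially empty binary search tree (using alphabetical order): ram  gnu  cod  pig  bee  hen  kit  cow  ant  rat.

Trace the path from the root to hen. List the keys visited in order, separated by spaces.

Insert ram: tree is empty, so ram becomes the root.
Insert gnu: gnu < ram → go left. Place as left child of ram.
Insert cod: cod < ram → go left; cod < gnu → go left. Place as left child of gnu.
Insert pig: pig < ram → go left; pig > gnu → go right. Place as right child of gnu.
Insert bee: bee < ram → go left; bee < gnu → go left; bee < cod → go left. Place as left child of cod.
Insert hen: hen < ram → go left; hen > gnu → go right; hen < pig → go left. Place as left child of pig.
Insert kit: kit < ram → go left; kit > gnu → go right; kit < pig → go left; kit > hen → go right. Place as right child of hen.
Insert cow: cow < ram → go left; cow < gnu → go left; cow > cod → go right. Place as right child of cod.
Insert ant: ant < ram → go left; ant < gnu → go left; ant < cod → go left; ant < bee → go left. Place as left child of bee.
Insert rat: rat > ram → go right. Place as right child of ram.

ram gnu pig hen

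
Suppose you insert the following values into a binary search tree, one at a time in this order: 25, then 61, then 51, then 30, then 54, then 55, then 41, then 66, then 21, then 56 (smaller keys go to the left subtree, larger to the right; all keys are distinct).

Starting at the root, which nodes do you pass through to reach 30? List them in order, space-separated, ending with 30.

Insert 25: tree is empty, so 25 becomes the root.
Insert 61: 61 > 25 → go right. Place as right child of 25.
Insert 51: 51 > 25 → go right; 51 < 61 → go left. Place as left child of 61.
Insert 30: 30 > 25 → go right; 30 < 61 → go left; 30 < 51 → go left. Place as left child of 51.
Insert 54: 54 > 25 → go right; 54 < 61 → go left; 54 > 51 → go right. Place as right child of 51.
Insert 55: 55 > 25 → go right; 55 < 61 → go left; 55 > 51 → go right; 55 > 54 → go right. Place as right child of 54.
Insert 41: 41 > 25 → go right; 41 < 61 → go left; 41 < 51 → go left; 41 > 30 → go right. Place as right child of 30.
Insert 66: 66 > 25 → go right; 66 > 61 → go right. Place as right child of 61.
Insert 21: 21 < 25 → go left. Place as left child of 25.
Insert 56: 56 > 25 → go right; 56 < 61 → go left; 56 > 51 → go right; 56 > 54 → go right; 56 > 55 → go right. Place as right child of 55.

25 61 51 30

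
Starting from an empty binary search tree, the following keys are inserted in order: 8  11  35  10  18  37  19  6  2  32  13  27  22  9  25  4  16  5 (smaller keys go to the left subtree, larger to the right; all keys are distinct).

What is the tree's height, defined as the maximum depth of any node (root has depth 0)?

8

8: root
11: right child of 8 (depth 1)
35: right child of 11 (depth 2)
10: left child of 11 (depth 2)
18: left child of 35 (depth 3)
37: right child of 35 (depth 3)
19: right child of 18 (depth 4)
6: left child of 8 (depth 1)
2: left child of 6 (depth 2)
32: right child of 19 (depth 5)
13: left child of 18 (depth 4)
27: left child of 32 (depth 6)
22: left child of 27 (depth 7)
9: left child of 10 (depth 3)
25: right child of 22 (depth 8)
4: right child of 2 (depth 3)
16: right child of 13 (depth 5)
5: right child of 4 (depth 4)

The deepest node is 25 at depth 8.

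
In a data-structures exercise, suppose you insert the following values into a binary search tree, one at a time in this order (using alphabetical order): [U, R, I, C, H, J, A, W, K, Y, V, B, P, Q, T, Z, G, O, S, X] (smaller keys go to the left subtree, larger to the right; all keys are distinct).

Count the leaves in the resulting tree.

8

Insert U: tree is empty, so U becomes the root.
Insert R: R < U → go left. Place as left child of U.
Insert I: I < U → go left; I < R → go left. Place as left child of R.
Insert C: C < U → go left; C < R → go left; C < I → go left. Place as left child of I.
Insert H: H < U → go left; H < R → go left; H < I → go left; H > C → go right. Place as right child of C.
Insert J: J < U → go left; J < R → go left; J > I → go right. Place as right child of I.
Insert A: A < U → go left; A < R → go left; A < I → go left; A < C → go left. Place as left child of C.
Insert W: W > U → go right. Place as right child of U.
Insert K: K < U → go left; K < R → go left; K > I → go right; K > J → go right. Place as right child of J.
Insert Y: Y > U → go right; Y > W → go right. Place as right child of W.
Insert V: V > U → go right; V < W → go left. Place as left child of W.
Insert B: B < U → go left; B < R → go left; B < I → go left; B < C → go left; B > A → go right. Place as right child of A.
Insert P: P < U → go left; P < R → go left; P > I → go right; P > J → go right; P > K → go right. Place as right child of K.
Insert Q: Q < U → go left; Q < R → go left; Q > I → go right; Q > J → go right; Q > K → go right; Q > P → go right. Place as right child of P.
Insert T: T < U → go left; T > R → go right. Place as right child of R.
Insert Z: Z > U → go right; Z > W → go right; Z > Y → go right. Place as right child of Y.
Insert G: G < U → go left; G < R → go left; G < I → go left; G > C → go right; G < H → go left. Place as left child of H.
Insert O: O < U → go left; O < R → go left; O > I → go right; O > J → go right; O > K → go right; O < P → go left. Place as left child of P.
Insert S: S < U → go left; S > R → go right; S < T → go left. Place as left child of T.
Insert X: X > U → go right; X > W → go right; X < Y → go left. Place as left child of Y.

Leaves: B, G, O, Q, S, V, X, Z — 8 in total.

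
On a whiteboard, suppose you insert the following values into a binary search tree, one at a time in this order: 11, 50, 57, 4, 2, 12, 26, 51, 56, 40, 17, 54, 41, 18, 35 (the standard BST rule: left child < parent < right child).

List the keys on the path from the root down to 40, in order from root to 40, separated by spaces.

11: root
50: right child of 11 (depth 1)
57: right child of 50 (depth 2)
4: left child of 11 (depth 1)
2: left child of 4 (depth 2)
12: left child of 50 (depth 2)
26: right child of 12 (depth 3)
51: left child of 57 (depth 3)
56: right child of 51 (depth 4)
40: right child of 26 (depth 4)
17: left child of 26 (depth 4)
54: left child of 56 (depth 5)
41: right child of 40 (depth 5)
18: right child of 17 (depth 5)
35: left child of 40 (depth 5)

11 50 12 26 40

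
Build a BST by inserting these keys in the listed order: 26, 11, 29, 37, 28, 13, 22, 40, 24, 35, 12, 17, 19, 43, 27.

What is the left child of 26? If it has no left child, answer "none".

Insert 26: tree is empty, so 26 becomes the root.
Insert 11: 11 < 26 → go left. Place as left child of 26.
Insert 29: 29 > 26 → go right. Place as right child of 26.
Insert 37: 37 > 26 → go right; 37 > 29 → go right. Place as right child of 29.
Insert 28: 28 > 26 → go right; 28 < 29 → go left. Place as left child of 29.
Insert 13: 13 < 26 → go left; 13 > 11 → go right. Place as right child of 11.
Insert 22: 22 < 26 → go left; 22 > 11 → go right; 22 > 13 → go right. Place as right child of 13.
Insert 40: 40 > 26 → go right; 40 > 29 → go right; 40 > 37 → go right. Place as right child of 37.
Insert 24: 24 < 26 → go left; 24 > 11 → go right; 24 > 13 → go right; 24 > 22 → go right. Place as right child of 22.
Insert 35: 35 > 26 → go right; 35 > 29 → go right; 35 < 37 → go left. Place as left child of 37.
Insert 12: 12 < 26 → go left; 12 > 11 → go right; 12 < 13 → go left. Place as left child of 13.
Insert 17: 17 < 26 → go left; 17 > 11 → go right; 17 > 13 → go right; 17 < 22 → go left. Place as left child of 22.
Insert 19: 19 < 26 → go left; 19 > 11 → go right; 19 > 13 → go right; 19 < 22 → go left; 19 > 17 → go right. Place as right child of 17.
Insert 43: 43 > 26 → go right; 43 > 29 → go right; 43 > 37 → go right; 43 > 40 → go right. Place as right child of 40.
Insert 27: 27 > 26 → go right; 27 < 29 → go left; 27 < 28 → go left. Place as left child of 28.

11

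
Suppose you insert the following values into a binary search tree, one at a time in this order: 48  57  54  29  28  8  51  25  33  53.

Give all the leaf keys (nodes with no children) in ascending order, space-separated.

Insert 48: tree is empty, so 48 becomes the root.
Insert 57: 57 > 48 → go right. Place as right child of 48.
Insert 54: 54 > 48 → go right; 54 < 57 → go left. Place as left child of 57.
Insert 29: 29 < 48 → go left. Place as left child of 48.
Insert 28: 28 < 48 → go left; 28 < 29 → go left. Place as left child of 29.
Insert 8: 8 < 48 → go left; 8 < 29 → go left; 8 < 28 → go left. Place as left child of 28.
Insert 51: 51 > 48 → go right; 51 < 57 → go left; 51 < 54 → go left. Place as left child of 54.
Insert 25: 25 < 48 → go left; 25 < 29 → go left; 25 < 28 → go left; 25 > 8 → go right. Place as right child of 8.
Insert 33: 33 < 48 → go left; 33 > 29 → go right. Place as right child of 29.
Insert 53: 53 > 48 → go right; 53 < 57 → go left; 53 < 54 → go left; 53 > 51 → go right. Place as right child of 51.

25 33 53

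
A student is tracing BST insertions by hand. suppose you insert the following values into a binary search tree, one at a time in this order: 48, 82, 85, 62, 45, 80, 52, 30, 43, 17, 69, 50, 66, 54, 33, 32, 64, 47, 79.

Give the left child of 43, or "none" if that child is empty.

33

48: root
82: right child of 48 (depth 1)
85: right child of 82 (depth 2)
62: left child of 82 (depth 2)
45: left child of 48 (depth 1)
80: right child of 62 (depth 3)
52: left child of 62 (depth 3)
30: left child of 45 (depth 2)
43: right child of 30 (depth 3)
17: left child of 30 (depth 3)
69: left child of 80 (depth 4)
50: left child of 52 (depth 4)
66: left child of 69 (depth 5)
54: right child of 52 (depth 4)
33: left child of 43 (depth 4)
32: left child of 33 (depth 5)
64: left child of 66 (depth 6)
47: right child of 45 (depth 2)
79: right child of 69 (depth 5)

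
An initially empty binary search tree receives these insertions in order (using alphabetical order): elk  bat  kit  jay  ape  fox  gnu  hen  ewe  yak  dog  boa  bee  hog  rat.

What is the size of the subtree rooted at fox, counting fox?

Insert elk: tree is empty, so elk becomes the root.
Insert bat: bat < elk → go left. Place as left child of elk.
Insert kit: kit > elk → go right. Place as right child of elk.
Insert jay: jay > elk → go right; jay < kit → go left. Place as left child of kit.
Insert ape: ape < elk → go left; ape < bat → go left. Place as left child of bat.
Insert fox: fox > elk → go right; fox < kit → go left; fox < jay → go left. Place as left child of jay.
Insert gnu: gnu > elk → go right; gnu < kit → go left; gnu < jay → go left; gnu > fox → go right. Place as right child of fox.
Insert hen: hen > elk → go right; hen < kit → go left; hen < jay → go left; hen > fox → go right; hen > gnu → go right. Place as right child of gnu.
Insert ewe: ewe > elk → go right; ewe < kit → go left; ewe < jay → go left; ewe < fox → go left. Place as left child of fox.
Insert yak: yak > elk → go right; yak > kit → go right. Place as right child of kit.
Insert dog: dog < elk → go left; dog > bat → go right. Place as right child of bat.
Insert boa: boa < elk → go left; boa > bat → go right; boa < dog → go left. Place as left child of dog.
Insert bee: bee < elk → go left; bee > bat → go right; bee < dog → go left; bee < boa → go left. Place as left child of boa.
Insert hog: hog > elk → go right; hog < kit → go left; hog < jay → go left; hog > fox → go right; hog > gnu → go right; hog > hen → go right. Place as right child of hen.
Insert rat: rat > elk → go right; rat > kit → go right; rat < yak → go left. Place as left child of yak.

Subtree rooted at fox contains: fox, ewe, gnu, hen, hog — 5 nodes.

5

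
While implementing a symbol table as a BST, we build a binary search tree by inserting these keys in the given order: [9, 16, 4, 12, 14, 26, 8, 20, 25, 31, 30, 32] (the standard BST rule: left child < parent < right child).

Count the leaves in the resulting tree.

5

Insert 9: tree is empty, so 9 becomes the root.
Insert 16: 16 > 9 → go right. Place as right child of 9.
Insert 4: 4 < 9 → go left. Place as left child of 9.
Insert 12: 12 > 9 → go right; 12 < 16 → go left. Place as left child of 16.
Insert 14: 14 > 9 → go right; 14 < 16 → go left; 14 > 12 → go right. Place as right child of 12.
Insert 26: 26 > 9 → go right; 26 > 16 → go right. Place as right child of 16.
Insert 8: 8 < 9 → go left; 8 > 4 → go right. Place as right child of 4.
Insert 20: 20 > 9 → go right; 20 > 16 → go right; 20 < 26 → go left. Place as left child of 26.
Insert 25: 25 > 9 → go right; 25 > 16 → go right; 25 < 26 → go left; 25 > 20 → go right. Place as right child of 20.
Insert 31: 31 > 9 → go right; 31 > 16 → go right; 31 > 26 → go right. Place as right child of 26.
Insert 30: 30 > 9 → go right; 30 > 16 → go right; 30 > 26 → go right; 30 < 31 → go left. Place as left child of 31.
Insert 32: 32 > 9 → go right; 32 > 16 → go right; 32 > 26 → go right; 32 > 31 → go right. Place as right child of 31.

Leaves: 8, 14, 25, 30, 32 — 5 in total.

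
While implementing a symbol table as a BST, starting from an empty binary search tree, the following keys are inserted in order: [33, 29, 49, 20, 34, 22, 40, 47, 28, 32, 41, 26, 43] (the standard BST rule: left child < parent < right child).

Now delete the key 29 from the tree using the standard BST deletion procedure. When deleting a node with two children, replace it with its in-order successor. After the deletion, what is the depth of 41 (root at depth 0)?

5

33: root
29: left child of 33 (depth 1)
49: right child of 33 (depth 1)
20: left child of 29 (depth 2)
34: left child of 49 (depth 2)
22: right child of 20 (depth 3)
40: right child of 34 (depth 3)
47: right child of 40 (depth 4)
28: right child of 22 (depth 4)
32: right child of 29 (depth 2)
41: left child of 47 (depth 5)
26: left child of 28 (depth 5)
43: right child of 41 (depth 6)

Delete 29 (two children — replace with in-order successor).
After deletion, path to 41: 33 → 49 → 34 → 40 → 47 → 41.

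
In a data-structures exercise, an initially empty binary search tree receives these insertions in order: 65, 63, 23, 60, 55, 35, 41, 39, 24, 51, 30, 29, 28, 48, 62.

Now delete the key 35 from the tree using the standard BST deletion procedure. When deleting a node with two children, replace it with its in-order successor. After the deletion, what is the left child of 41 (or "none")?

none

65: root
63: left child of 65 (depth 1)
23: left child of 63 (depth 2)
60: right child of 23 (depth 3)
55: left child of 60 (depth 4)
35: left child of 55 (depth 5)
41: right child of 35 (depth 6)
39: left child of 41 (depth 7)
24: left child of 35 (depth 6)
51: right child of 41 (depth 7)
30: right child of 24 (depth 7)
29: left child of 30 (depth 8)
28: left child of 29 (depth 9)
48: left child of 51 (depth 8)
62: right child of 60 (depth 4)

Delete 35 (two children — replace with in-order successor).
After deletion, 41's left child: none.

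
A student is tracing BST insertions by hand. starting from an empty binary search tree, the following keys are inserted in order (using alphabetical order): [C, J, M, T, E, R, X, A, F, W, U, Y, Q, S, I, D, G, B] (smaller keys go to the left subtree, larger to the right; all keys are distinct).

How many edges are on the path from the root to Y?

5

C: root
J: right child of C (depth 1)
M: right child of J (depth 2)
T: right child of M (depth 3)
E: left child of J (depth 2)
R: left child of T (depth 4)
X: right child of T (depth 4)
A: left child of C (depth 1)
F: right child of E (depth 3)
W: left child of X (depth 5)
U: left child of W (depth 6)
Y: right child of X (depth 5)
Q: left child of R (depth 5)
S: right child of R (depth 5)
I: right child of F (depth 4)
D: left child of E (depth 3)
G: left child of I (depth 5)
B: right child of A (depth 2)

Path to Y: C → J → M → T → X → Y, which is 5 edges.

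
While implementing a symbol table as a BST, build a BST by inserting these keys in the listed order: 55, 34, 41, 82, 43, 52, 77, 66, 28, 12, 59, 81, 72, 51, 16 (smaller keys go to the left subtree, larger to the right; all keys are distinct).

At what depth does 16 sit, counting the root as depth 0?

Insert 55: tree is empty, so 55 becomes the root.
Insert 34: 34 < 55 → go left. Place as left child of 55.
Insert 41: 41 < 55 → go left; 41 > 34 → go right. Place as right child of 34.
Insert 82: 82 > 55 → go right. Place as right child of 55.
Insert 43: 43 < 55 → go left; 43 > 34 → go right; 43 > 41 → go right. Place as right child of 41.
Insert 52: 52 < 55 → go left; 52 > 34 → go right; 52 > 41 → go right; 52 > 43 → go right. Place as right child of 43.
Insert 77: 77 > 55 → go right; 77 < 82 → go left. Place as left child of 82.
Insert 66: 66 > 55 → go right; 66 < 82 → go left; 66 < 77 → go left. Place as left child of 77.
Insert 28: 28 < 55 → go left; 28 < 34 → go left. Place as left child of 34.
Insert 12: 12 < 55 → go left; 12 < 34 → go left; 12 < 28 → go left. Place as left child of 28.
Insert 59: 59 > 55 → go right; 59 < 82 → go left; 59 < 77 → go left; 59 < 66 → go left. Place as left child of 66.
Insert 81: 81 > 55 → go right; 81 < 82 → go left; 81 > 77 → go right. Place as right child of 77.
Insert 72: 72 > 55 → go right; 72 < 82 → go left; 72 < 77 → go left; 72 > 66 → go right. Place as right child of 66.
Insert 51: 51 < 55 → go left; 51 > 34 → go right; 51 > 41 → go right; 51 > 43 → go right; 51 < 52 → go left. Place as left child of 52.
Insert 16: 16 < 55 → go left; 16 < 34 → go left; 16 < 28 → go left; 16 > 12 → go right. Place as right child of 12.

Path to 16: 55 → 34 → 28 → 12 → 16, which is 4 edges.

4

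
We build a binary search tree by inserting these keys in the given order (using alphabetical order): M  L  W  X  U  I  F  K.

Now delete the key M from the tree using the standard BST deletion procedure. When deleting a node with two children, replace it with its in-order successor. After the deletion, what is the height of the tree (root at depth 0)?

3

M: root
L: left child of M (depth 1)
W: right child of M (depth 1)
X: right child of W (depth 2)
U: left child of W (depth 2)
I: left child of L (depth 2)
F: left child of I (depth 3)
K: right child of I (depth 3)

Delete M (two children — replace with in-order successor).
After deletion, deepest node is F at depth 3.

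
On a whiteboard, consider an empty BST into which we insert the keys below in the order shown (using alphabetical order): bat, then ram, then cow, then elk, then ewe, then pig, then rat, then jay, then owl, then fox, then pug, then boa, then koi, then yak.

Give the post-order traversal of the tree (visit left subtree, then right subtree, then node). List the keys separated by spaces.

boa fox koi owl jay pug pig ewe elk cow yak rat ram bat

bat: root
ram: right child of bat (depth 1)
cow: left child of ram (depth 2)
elk: right child of cow (depth 3)
ewe: right child of elk (depth 4)
pig: right child of ewe (depth 5)
rat: right child of ram (depth 2)
jay: left child of pig (depth 6)
owl: right child of jay (depth 7)
fox: left child of jay (depth 7)
pug: right child of pig (depth 6)
boa: left child of cow (depth 3)
koi: left child of owl (depth 8)
yak: right child of rat (depth 3)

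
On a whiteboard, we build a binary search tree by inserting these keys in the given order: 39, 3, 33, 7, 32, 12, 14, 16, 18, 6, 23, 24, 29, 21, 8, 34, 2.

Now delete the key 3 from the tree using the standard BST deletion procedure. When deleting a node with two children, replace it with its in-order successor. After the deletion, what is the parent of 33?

6

Resulting structure (node: left, right):
  39: L=3, R=–
  3: L=2, R=33
  33: L=7, R=34
  7: L=6, R=32
  32: L=12, R=–
  12: L=8, R=14
  14: L=–, R=16
  16: L=–, R=18
  18: L=–, R=23
  6: L=–, R=–
  23: L=21, R=24
  24: L=–, R=29
  29: L=–, R=–
  21: L=–, R=–
  8: L=–, R=–
  34: L=–, R=–
  2: L=–, R=–

Delete 3 (two children — replace with in-order successor).
After deletion, 33's parent is 6.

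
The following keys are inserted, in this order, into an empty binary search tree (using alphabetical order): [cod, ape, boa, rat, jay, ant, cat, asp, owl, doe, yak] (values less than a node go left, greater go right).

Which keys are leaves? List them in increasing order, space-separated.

ant asp cat doe owl yak

cod: root
ape: left child of cod (depth 1)
boa: right child of ape (depth 2)
rat: right child of cod (depth 1)
jay: left child of rat (depth 2)
ant: left child of ape (depth 2)
cat: right child of boa (depth 3)
asp: left child of boa (depth 3)
owl: right child of jay (depth 3)
doe: left child of jay (depth 3)
yak: right child of rat (depth 2)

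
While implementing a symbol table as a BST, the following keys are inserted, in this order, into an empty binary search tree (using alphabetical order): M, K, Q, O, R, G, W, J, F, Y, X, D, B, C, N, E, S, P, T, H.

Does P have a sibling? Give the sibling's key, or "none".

N

Insert M: tree is empty, so M becomes the root.
Insert K: K < M → go left. Place as left child of M.
Insert Q: Q > M → go right. Place as right child of M.
Insert O: O > M → go right; O < Q → go left. Place as left child of Q.
Insert R: R > M → go right; R > Q → go right. Place as right child of Q.
Insert G: G < M → go left; G < K → go left. Place as left child of K.
Insert W: W > M → go right; W > Q → go right; W > R → go right. Place as right child of R.
Insert J: J < M → go left; J < K → go left; J > G → go right. Place as right child of G.
Insert F: F < M → go left; F < K → go left; F < G → go left. Place as left child of G.
Insert Y: Y > M → go right; Y > Q → go right; Y > R → go right; Y > W → go right. Place as right child of W.
Insert X: X > M → go right; X > Q → go right; X > R → go right; X > W → go right; X < Y → go left. Place as left child of Y.
Insert D: D < M → go left; D < K → go left; D < G → go left; D < F → go left. Place as left child of F.
Insert B: B < M → go left; B < K → go left; B < G → go left; B < F → go left; B < D → go left. Place as left child of D.
Insert C: C < M → go left; C < K → go left; C < G → go left; C < F → go left; C < D → go left; C > B → go right. Place as right child of B.
Insert N: N > M → go right; N < Q → go left; N < O → go left. Place as left child of O.
Insert E: E < M → go left; E < K → go left; E < G → go left; E < F → go left; E > D → go right. Place as right child of D.
Insert S: S > M → go right; S > Q → go right; S > R → go right; S < W → go left. Place as left child of W.
Insert P: P > M → go right; P < Q → go left; P > O → go right. Place as right child of O.
Insert T: T > M → go right; T > Q → go right; T > R → go right; T < W → go left; T > S → go right. Place as right child of S.
Insert H: H < M → go left; H < K → go left; H > G → go right; H < J → go left. Place as left child of J.

P's parent is O; the other child of O is N.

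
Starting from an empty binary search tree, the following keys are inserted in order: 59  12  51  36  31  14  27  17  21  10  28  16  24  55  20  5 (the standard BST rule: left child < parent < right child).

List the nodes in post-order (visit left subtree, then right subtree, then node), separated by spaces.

Resulting structure (node: left, right):
  59: L=12, R=–
  12: L=10, R=51
  51: L=36, R=55
  36: L=31, R=–
  31: L=14, R=–
  14: L=–, R=27
  27: L=17, R=28
  17: L=16, R=21
  21: L=20, R=24
  10: L=5, R=–
  28: L=–, R=–
  16: L=–, R=–
  24: L=–, R=–
  55: L=–, R=–
  20: L=–, R=–
  5: L=–, R=–

5 10 16 20 24 21 17 28 27 14 31 36 55 51 12 59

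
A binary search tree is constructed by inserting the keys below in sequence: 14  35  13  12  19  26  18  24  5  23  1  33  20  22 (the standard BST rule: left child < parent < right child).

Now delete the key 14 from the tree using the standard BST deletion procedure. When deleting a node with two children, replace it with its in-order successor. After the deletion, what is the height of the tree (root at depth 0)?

Resulting structure (node: left, right):
  14: L=13, R=35
  35: L=19, R=–
  13: L=12, R=–
  12: L=5, R=–
  19: L=18, R=26
  26: L=24, R=33
  18: L=–, R=–
  24: L=23, R=–
  5: L=1, R=–
  23: L=20, R=–
  1: L=–, R=–
  33: L=–, R=–
  20: L=–, R=22
  22: L=–, R=–

Delete 14 (two children — replace with in-order successor).
After deletion, deepest node is 22 at depth 7.

7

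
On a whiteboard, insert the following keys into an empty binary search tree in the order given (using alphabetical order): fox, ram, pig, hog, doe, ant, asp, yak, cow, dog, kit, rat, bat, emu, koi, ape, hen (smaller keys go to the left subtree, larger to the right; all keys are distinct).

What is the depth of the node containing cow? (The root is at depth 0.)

4

fox: root
ram: right child of fox (depth 1)
pig: left child of ram (depth 2)
hog: left child of pig (depth 3)
doe: left child of fox (depth 1)
ant: left child of doe (depth 2)
asp: right child of ant (depth 3)
yak: right child of ram (depth 2)
cow: right child of asp (depth 4)
dog: right child of doe (depth 2)
kit: right child of hog (depth 4)
rat: left child of yak (depth 3)
bat: left child of cow (depth 5)
emu: right child of dog (depth 3)
koi: right child of kit (depth 5)
ape: left child of asp (depth 4)
hen: left child of hog (depth 4)

Path to cow: fox → doe → ant → asp → cow, which is 4 edges.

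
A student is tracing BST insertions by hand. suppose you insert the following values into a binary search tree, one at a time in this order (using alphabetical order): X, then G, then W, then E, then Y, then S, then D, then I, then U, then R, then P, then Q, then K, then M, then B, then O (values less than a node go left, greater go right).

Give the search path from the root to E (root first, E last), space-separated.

X: root
G: left child of X (depth 1)
W: right child of G (depth 2)
E: left child of G (depth 2)
Y: right child of X (depth 1)
S: left child of W (depth 3)
D: left child of E (depth 3)
I: left child of S (depth 4)
U: right child of S (depth 4)
R: right child of I (depth 5)
P: left child of R (depth 6)
Q: right child of P (depth 7)
K: left child of P (depth 7)
M: right child of K (depth 8)
B: left child of D (depth 4)
O: right child of M (depth 9)

X G E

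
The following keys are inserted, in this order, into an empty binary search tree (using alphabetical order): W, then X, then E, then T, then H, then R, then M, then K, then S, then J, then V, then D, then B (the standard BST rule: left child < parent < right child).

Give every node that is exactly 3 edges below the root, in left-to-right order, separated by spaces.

W: root
X: right child of W (depth 1)
E: left child of W (depth 1)
T: right child of E (depth 2)
H: left child of T (depth 3)
R: right child of H (depth 4)
M: left child of R (depth 5)
K: left child of M (depth 6)
S: right child of R (depth 5)
J: left child of K (depth 7)
V: right child of T (depth 3)
D: left child of E (depth 2)
B: left child of D (depth 3)

B H V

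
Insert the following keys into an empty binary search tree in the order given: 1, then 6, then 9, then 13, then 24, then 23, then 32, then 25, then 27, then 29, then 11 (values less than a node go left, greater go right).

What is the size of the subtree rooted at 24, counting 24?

6

Insert 1: tree is empty, so 1 becomes the root.
Insert 6: 6 > 1 → go right. Place as right child of 1.
Insert 9: 9 > 1 → go right; 9 > 6 → go right. Place as right child of 6.
Insert 13: 13 > 1 → go right; 13 > 6 → go right; 13 > 9 → go right. Place as right child of 9.
Insert 24: 24 > 1 → go right; 24 > 6 → go right; 24 > 9 → go right; 24 > 13 → go right. Place as right child of 13.
Insert 23: 23 > 1 → go right; 23 > 6 → go right; 23 > 9 → go right; 23 > 13 → go right; 23 < 24 → go left. Place as left child of 24.
Insert 32: 32 > 1 → go right; 32 > 6 → go right; 32 > 9 → go right; 32 > 13 → go right; 32 > 24 → go right. Place as right child of 24.
Insert 25: 25 > 1 → go right; 25 > 6 → go right; 25 > 9 → go right; 25 > 13 → go right; 25 > 24 → go right; 25 < 32 → go left. Place as left child of 32.
Insert 27: 27 > 1 → go right; 27 > 6 → go right; 27 > 9 → go right; 27 > 13 → go right; 27 > 24 → go right; 27 < 32 → go left; 27 > 25 → go right. Place as right child of 25.
Insert 29: 29 > 1 → go right; 29 > 6 → go right; 29 > 9 → go right; 29 > 13 → go right; 29 > 24 → go right; 29 < 32 → go left; 29 > 25 → go right; 29 > 27 → go right. Place as right child of 27.
Insert 11: 11 > 1 → go right; 11 > 6 → go right; 11 > 9 → go right; 11 < 13 → go left. Place as left child of 13.

Subtree rooted at 24 contains: 24, 23, 32, 25, 27, 29 — 6 nodes.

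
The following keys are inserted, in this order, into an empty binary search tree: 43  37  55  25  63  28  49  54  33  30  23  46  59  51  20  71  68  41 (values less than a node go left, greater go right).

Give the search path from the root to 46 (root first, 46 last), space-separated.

43: root
37: left child of 43 (depth 1)
55: right child of 43 (depth 1)
25: left child of 37 (depth 2)
63: right child of 55 (depth 2)
28: right child of 25 (depth 3)
49: left child of 55 (depth 2)
54: right child of 49 (depth 3)
33: right child of 28 (depth 4)
30: left child of 33 (depth 5)
23: left child of 25 (depth 3)
46: left child of 49 (depth 3)
59: left child of 63 (depth 3)
51: left child of 54 (depth 4)
20: left child of 23 (depth 4)
71: right child of 63 (depth 3)
68: left child of 71 (depth 4)
41: right child of 37 (depth 2)

43 55 49 46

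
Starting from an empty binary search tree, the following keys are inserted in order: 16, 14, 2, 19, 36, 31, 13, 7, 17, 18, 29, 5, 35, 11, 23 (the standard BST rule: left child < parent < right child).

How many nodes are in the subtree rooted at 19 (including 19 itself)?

8

Insert 16: tree is empty, so 16 becomes the root.
Insert 14: 14 < 16 → go left. Place as left child of 16.
Insert 2: 2 < 16 → go left; 2 < 14 → go left. Place as left child of 14.
Insert 19: 19 > 16 → go right. Place as right child of 16.
Insert 36: 36 > 16 → go right; 36 > 19 → go right. Place as right child of 19.
Insert 31: 31 > 16 → go right; 31 > 19 → go right; 31 < 36 → go left. Place as left child of 36.
Insert 13: 13 < 16 → go left; 13 < 14 → go left; 13 > 2 → go right. Place as right child of 2.
Insert 7: 7 < 16 → go left; 7 < 14 → go left; 7 > 2 → go right; 7 < 13 → go left. Place as left child of 13.
Insert 17: 17 > 16 → go right; 17 < 19 → go left. Place as left child of 19.
Insert 18: 18 > 16 → go right; 18 < 19 → go left; 18 > 17 → go right. Place as right child of 17.
Insert 29: 29 > 16 → go right; 29 > 19 → go right; 29 < 36 → go left; 29 < 31 → go left. Place as left child of 31.
Insert 5: 5 < 16 → go left; 5 < 14 → go left; 5 > 2 → go right; 5 < 13 → go left; 5 < 7 → go left. Place as left child of 7.
Insert 35: 35 > 16 → go right; 35 > 19 → go right; 35 < 36 → go left; 35 > 31 → go right. Place as right child of 31.
Insert 11: 11 < 16 → go left; 11 < 14 → go left; 11 > 2 → go right; 11 < 13 → go left; 11 > 7 → go right. Place as right child of 7.
Insert 23: 23 > 16 → go right; 23 > 19 → go right; 23 < 36 → go left; 23 < 31 → go left; 23 < 29 → go left. Place as left child of 29.

Subtree rooted at 19 contains: 19, 17, 18, 36, 31, 29, 23, 35 — 8 nodes.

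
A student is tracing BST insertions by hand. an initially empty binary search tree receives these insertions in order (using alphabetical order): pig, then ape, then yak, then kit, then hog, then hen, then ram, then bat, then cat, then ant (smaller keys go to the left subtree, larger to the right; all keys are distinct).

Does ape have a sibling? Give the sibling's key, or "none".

yak

Resulting structure (node: left, right):
  pig: L=ape, R=yak
  ape: L=ant, R=kit
  yak: L=ram, R=–
  kit: L=hog, R=–
  hog: L=hen, R=–
  hen: L=bat, R=–
  ram: L=–, R=–
  bat: L=–, R=cat
  cat: L=–, R=–
  ant: L=–, R=–

ape's parent is pig; the other child of pig is yak.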